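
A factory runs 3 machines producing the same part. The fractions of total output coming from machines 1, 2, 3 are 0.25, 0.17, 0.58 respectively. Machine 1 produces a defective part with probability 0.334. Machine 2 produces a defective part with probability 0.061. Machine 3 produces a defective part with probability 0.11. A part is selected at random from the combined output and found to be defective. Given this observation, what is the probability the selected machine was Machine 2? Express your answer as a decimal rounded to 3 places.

Tabulate prior·likelihood by source: [1] prior 0.25, lik 0.334, product 0.08350; [2] prior 0.17, lik 0.061, product 0.01037; [3] prior 0.58, lik 0.11, product 0.06380.
Normalizing constant = 0.15767; the posterior for Machine 2 is its product over the sum, 0.01037/0.15767 = 0.066.

Posterior probability ≈ 0.066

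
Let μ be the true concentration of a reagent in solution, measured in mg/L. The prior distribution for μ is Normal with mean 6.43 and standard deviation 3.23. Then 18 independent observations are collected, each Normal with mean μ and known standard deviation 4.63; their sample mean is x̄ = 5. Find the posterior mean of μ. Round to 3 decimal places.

Posterior mean ≈ 5.147

Prior precision 1/τ₀² = 1/3.23² = 0.0958506; data precision n/σ² = 18/4.63² = 0.839674.
Posterior precision = 0.0958506 + 0.839674 = 0.935524.
Posterior mean = (0.0958506·6.43 + 0.839674·5) / 0.935524 = 5.147.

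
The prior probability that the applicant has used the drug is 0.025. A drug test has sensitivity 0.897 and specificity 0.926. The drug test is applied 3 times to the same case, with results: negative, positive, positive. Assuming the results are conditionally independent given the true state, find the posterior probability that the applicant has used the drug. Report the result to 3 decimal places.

Posterior P(H) ≈ 0.295

With H the event that the applicant has used the drug, the joint likelihood of the observed sequence is P(data|H) = 0.103·0.897·0.897 = 0.082875 and P(data|¬H) = 0.926·0.074·0.074 = 0.0050708.
Bayes: P(H|data) = 0.025·0.082875 / (0.025·0.082875 + 0.975·0.0050708) = 0.0020719/0.0070159 = 0.2953.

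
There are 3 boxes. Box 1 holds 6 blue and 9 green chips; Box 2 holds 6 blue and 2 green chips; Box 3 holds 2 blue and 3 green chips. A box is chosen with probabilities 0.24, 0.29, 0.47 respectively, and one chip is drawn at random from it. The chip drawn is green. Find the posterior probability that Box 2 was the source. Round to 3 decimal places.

Posterior probability ≈ 0.145

Tabulate prior·likelihood by source: [1] prior 0.24, lik 0.6, product 0.1440; [2] prior 0.29, lik 0.25, product 0.07250; [3] prior 0.47, lik 0.6, product 0.2820.
Normalizing constant = 0.49850; the posterior for Box 2 is its product over the sum, 0.07250/0.49850 = 0.145.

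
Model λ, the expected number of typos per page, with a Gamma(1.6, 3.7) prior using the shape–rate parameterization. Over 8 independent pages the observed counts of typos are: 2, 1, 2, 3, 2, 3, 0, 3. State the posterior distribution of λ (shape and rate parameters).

Posterior: Gamma(shape=17.6, rate=11.7)

Total count ∑xᵢ = 16 over n = 8 pages.
Gamma is conjugate to the Poisson likelihood: posterior is Gamma(shape = 1.6+16 = 17.6, rate = 3.7+8 = 11.7).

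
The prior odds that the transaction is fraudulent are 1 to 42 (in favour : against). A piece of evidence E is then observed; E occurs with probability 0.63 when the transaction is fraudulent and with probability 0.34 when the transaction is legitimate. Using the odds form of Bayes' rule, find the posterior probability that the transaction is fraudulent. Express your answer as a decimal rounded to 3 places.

Posterior probability ≈ 0.042

Prior odds = 1/42 = 0.023810.
Likelihood ratio for E = 0.63/0.34 = 1.8529.
Posterior odds = prior odds × LR = 0.044118.
Posterior probability = odds/(1+odds) = 0.044118/1.0441 = 0.042.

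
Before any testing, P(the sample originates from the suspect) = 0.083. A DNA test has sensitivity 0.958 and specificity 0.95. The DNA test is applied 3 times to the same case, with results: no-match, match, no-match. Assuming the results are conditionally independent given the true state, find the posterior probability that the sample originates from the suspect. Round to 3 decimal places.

Let H be the event that the sample originates from the suspect; start with P(H) = 0.083. P('match'|H) = 0.958, P('match'|¬H) = 0.05.
Update on result 1 ('no-match'): P(H) ← 0.042·0.0830 / (0.042·0.0830 + 0.95·0.9170) = 0.0034860/0.87464 = 0.0040.
Update on result 2 ('match'): P(H) ← 0.958·0.0040 / (0.958·0.0040 + 0.05·0.9960) = 0.0038183/0.053619 = 0.0712.
Update on result 3 ('no-match'): P(H) ← 0.042·0.0712 / (0.042·0.0712 + 0.95·0.9288) = 0.0029909/0.88534 = 0.0034.

Posterior P(H) ≈ 0.003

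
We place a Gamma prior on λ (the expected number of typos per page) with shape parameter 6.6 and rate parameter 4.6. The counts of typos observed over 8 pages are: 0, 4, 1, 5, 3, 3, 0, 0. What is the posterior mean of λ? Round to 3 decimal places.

Posterior mean ≈ 1.794

Total count ∑xᵢ = 16 over n = 8 pages.
Gamma is conjugate to the Poisson likelihood: posterior is Gamma(shape = 6.6+16 = 22.6, rate = 4.6+8 = 12.6).
E[λ | data] = 22.6/12.6 = 1.794.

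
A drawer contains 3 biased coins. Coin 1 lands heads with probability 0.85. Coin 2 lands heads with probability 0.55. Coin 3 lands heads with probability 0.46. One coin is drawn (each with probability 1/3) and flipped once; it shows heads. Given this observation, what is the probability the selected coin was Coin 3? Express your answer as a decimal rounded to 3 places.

Tabulate prior·likelihood by source: [1] prior 0.333333, lik 0.85, product 0.2833; [2] prior 0.333333, lik 0.55, product 0.1833; [3] prior 0.333333, lik 0.46, product 0.1533.
Normalizing constant = 0.62000; the posterior for Coin 3 is its product over the sum, 0.1533/0.62000 = 0.247.

Posterior probability ≈ 0.247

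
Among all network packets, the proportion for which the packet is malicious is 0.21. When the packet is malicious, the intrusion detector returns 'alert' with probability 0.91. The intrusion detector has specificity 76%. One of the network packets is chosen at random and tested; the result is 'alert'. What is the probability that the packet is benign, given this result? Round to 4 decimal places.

P(¬H | E) ≈ 0.4980

Write H for 'the packet is malicious'. Prior odds H:¬H = 0.21/0.79 = 0.26582. For the 'alert' outcome, the likelihood ratio is 0.91/0.24 = 3.7917.
Posterior odds = 0.26582 × 3.7917 = 1.0079, so P(H|E) = 1.0079/(1+1.0079) = 0.5020. Then P(¬H|E) = 1 − 0.5020 = 0.4980.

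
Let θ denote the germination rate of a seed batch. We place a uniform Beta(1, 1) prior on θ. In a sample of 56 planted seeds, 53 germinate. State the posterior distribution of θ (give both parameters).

Observing 53 successes and 3 failures updates Beta(1, 1) by adding the success and failure counts to the two shape parameters: α = 1+53 = 54, β = 1+3 = 4.

Posterior: Beta(54, 4)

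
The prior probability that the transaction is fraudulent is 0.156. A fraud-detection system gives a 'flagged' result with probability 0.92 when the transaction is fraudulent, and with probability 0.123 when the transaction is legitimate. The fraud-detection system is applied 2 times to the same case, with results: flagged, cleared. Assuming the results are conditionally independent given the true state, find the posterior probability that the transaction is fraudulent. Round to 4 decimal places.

Let H be the event that the transaction is fraudulent; start with P(H) = 0.156. P('flagged'|H) = 0.92, P('flagged'|¬H) = 0.123.
Update on result 1 ('flagged'): P(H) ← 0.92·0.1560 / (0.92·0.1560 + 0.123·0.8440) = 0.14352/0.24733 = 0.5803.
Update on result 2 ('cleared'): P(H) ← 0.08·0.5803 / (0.08·0.5803 + 0.877·0.4197) = 0.046422/0.41452 = 0.1120.

Posterior P(H) ≈ 0.1120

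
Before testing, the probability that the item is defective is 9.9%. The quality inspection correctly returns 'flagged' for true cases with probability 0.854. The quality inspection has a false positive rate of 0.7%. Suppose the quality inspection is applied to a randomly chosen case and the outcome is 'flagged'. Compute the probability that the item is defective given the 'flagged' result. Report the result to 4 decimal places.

P(H | E) ≈ 0.9306

Write H for 'the item is defective'. Prior odds H:¬H = 0.099/0.901 = 0.10988. For the 'flagged' outcome, the likelihood ratio is 0.854/0.007 = 122.00.
Posterior odds = 0.10988 × 122.00 = 13.405, so P(H|E) = 13.405/(1+13.405) = 0.9306.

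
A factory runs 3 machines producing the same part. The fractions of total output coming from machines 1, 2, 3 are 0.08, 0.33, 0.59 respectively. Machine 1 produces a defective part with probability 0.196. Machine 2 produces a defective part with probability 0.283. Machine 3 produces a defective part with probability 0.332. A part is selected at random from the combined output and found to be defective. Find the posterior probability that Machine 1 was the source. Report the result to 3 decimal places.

Posterior probability ≈ 0.051

P(defective|M1) = 0.196; P(defective|M2) = 0.283; P(defective|M3) = 0.332.
Prior × likelihood for each source: 0.08·0.196=0.01568, 0.33·0.283=0.09339, 0.59·0.332=0.1959. Summing gives P(defective) = 0.30495.
P(Machine 1 | defective) = 0.01568 / 0.30495 = 0.051.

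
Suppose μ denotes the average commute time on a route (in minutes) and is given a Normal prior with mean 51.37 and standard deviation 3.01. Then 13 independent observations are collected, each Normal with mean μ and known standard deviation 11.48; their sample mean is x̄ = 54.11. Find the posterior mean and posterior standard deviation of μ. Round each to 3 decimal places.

Prior precision 1/τ₀² = 1/3.01² = 0.110374; data precision n/σ² = 13/11.48² = 0.0986415.
Posterior precision = 0.110374 + 0.0986415 = 0.209016, giving posterior SD = 1/√0.209016 = 2.187.
Posterior mean = (0.110374·51.37 + 0.0986415·54.11) / 0.209016 = 52.663.

Posterior mean ≈ 52.663; posterior SD ≈ 2.187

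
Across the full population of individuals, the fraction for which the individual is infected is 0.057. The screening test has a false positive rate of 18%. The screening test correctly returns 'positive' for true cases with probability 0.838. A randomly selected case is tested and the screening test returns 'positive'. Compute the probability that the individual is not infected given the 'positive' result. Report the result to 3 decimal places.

P(¬H | E) ≈ 0.780

Write H for 'the individual is infected'. Prior odds H:¬H = 0.057/0.943 = 0.060445. For the 'positive' outcome, the likelihood ratio is 0.838/0.18 = 4.6556.
Posterior odds = 0.060445 × 4.6556 = 0.28141, so P(H|E) = 0.28141/(1+0.28141) = 0.220. Then P(¬H|E) = 1 − 0.220 = 0.780.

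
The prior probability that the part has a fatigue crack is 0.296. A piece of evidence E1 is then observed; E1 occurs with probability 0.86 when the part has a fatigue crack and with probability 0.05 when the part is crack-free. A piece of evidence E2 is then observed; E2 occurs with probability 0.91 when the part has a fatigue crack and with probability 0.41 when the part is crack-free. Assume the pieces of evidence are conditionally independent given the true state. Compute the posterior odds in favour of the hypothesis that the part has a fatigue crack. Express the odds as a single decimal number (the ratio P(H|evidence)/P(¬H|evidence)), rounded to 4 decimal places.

Prior odds = 0.296/(1−0.296) = 0.42045. In log-odds, ln(0.42045) = -0.86642.
Add log likelihood ratios: ln(17.200) + ln(2.2195) = 3.6422.
Posterior log-odds = 2.7758, so posterior odds = exp(2.7758) = 16.051.

Posterior odds ≈ 16.0511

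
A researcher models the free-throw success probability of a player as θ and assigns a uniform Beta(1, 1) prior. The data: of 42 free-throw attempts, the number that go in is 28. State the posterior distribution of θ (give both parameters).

Posterior: Beta(29, 15)

Observing 28 successes and 14 failures updates Beta(1, 1) by adding the success and failure counts to the two shape parameters: α = 1+28 = 29, β = 1+14 = 15.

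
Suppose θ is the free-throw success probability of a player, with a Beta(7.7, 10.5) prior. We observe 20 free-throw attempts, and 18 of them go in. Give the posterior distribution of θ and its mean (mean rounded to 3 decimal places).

Posterior: Beta(25.7, 12.5); mean ≈ 0.673

Observing 18 successes and 2 failures updates Beta(7.7, 10.5) by adding the success and failure counts to the two shape parameters: α = 7.7+18 = 25.7, β = 10.5+2 = 12.5.
E[θ | data] = 25.7/(25.7+12.5) = 0.673.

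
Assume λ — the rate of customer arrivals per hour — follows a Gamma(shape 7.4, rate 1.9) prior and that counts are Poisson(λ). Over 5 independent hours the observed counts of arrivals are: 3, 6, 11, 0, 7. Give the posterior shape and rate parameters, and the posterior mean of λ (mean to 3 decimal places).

Posterior: Gamma(shape=34.4, rate=6.9); mean ≈ 4.986

Total count ∑xᵢ = 27 over n = 5 hours.
Gamma is conjugate to the Poisson likelihood: posterior is Gamma(shape = 7.4+27 = 34.4, rate = 1.9+5 = 6.9).
Posterior mean = shape/rate = 34.4/6.9 = 4.986.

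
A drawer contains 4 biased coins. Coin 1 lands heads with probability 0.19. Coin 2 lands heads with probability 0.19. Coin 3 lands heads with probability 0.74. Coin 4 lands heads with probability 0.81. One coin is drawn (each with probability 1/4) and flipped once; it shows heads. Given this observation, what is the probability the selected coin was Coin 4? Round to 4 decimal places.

Tabulate prior·likelihood by source: [1] prior 0.25, lik 0.19, product 0.04750; [2] prior 0.25, lik 0.19, product 0.04750; [3] prior 0.25, lik 0.74, product 0.1850; [4] prior 0.25, lik 0.81, product 0.2025.
Normalizing constant = 0.48250; the posterior for Coin 4 is its product over the sum, 0.2025/0.48250 = 0.4197.

Posterior probability ≈ 0.4197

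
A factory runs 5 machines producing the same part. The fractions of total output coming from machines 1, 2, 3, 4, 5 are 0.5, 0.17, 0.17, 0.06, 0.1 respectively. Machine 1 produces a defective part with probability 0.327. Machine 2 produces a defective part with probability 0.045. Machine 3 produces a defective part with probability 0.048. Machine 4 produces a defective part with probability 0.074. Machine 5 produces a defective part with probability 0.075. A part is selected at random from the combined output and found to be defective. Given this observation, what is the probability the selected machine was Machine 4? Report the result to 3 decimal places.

P(defective|M1) = 0.327; P(defective|M2) = 0.045; P(defective|M3) = 0.048; P(defective|M4) = 0.074; P(defective|M5) = 0.075.
Prior × likelihood for each source: 0.5·0.327=0.1635, 0.17·0.045=0.007650, 0.17·0.048=0.008160, 0.06·0.074=0.004440, 0.1·0.075=0.007500. Summing gives P(defective) = 0.19125.
P(Machine 4 | defective) = 0.004440 / 0.19125 = 0.023.

Posterior probability ≈ 0.023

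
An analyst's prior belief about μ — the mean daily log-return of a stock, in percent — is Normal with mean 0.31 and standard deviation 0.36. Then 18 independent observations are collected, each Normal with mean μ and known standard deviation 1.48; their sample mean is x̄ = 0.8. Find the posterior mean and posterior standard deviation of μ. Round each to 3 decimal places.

Posterior mean ≈ 0.563; posterior SD ≈ 0.251

With known σ, the Normal prior is conjugate. Weight on the data is w = (n/σ²)/(n/σ² + 1/τ₀²) = 8.21768/(8.21768+7.71605) = 0.51574.
Posterior mean = w·x̄ + (1−w)·μ₀ = 0.51574·0.8 + 0.48426·0.31 = 0.563. Posterior variance = 1/(8.21768+7.71605) = 0.0627600, so SD = 0.251.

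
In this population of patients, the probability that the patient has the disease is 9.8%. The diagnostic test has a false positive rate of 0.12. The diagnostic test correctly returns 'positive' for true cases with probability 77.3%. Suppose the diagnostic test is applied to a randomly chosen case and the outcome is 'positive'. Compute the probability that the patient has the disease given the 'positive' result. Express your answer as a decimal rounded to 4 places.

P(H | E) ≈ 0.4117

Let H be the event that the patient has the disease. P(H) = 0.098, so P(¬H) = 0.902. With E the 'positive' result, P(E|H) = 0.773 and P(E|¬H) = 0.12.
P(E) = 0.773·0.098 + 0.12·0.902 = 0.075754 + 0.10824 = 0.18399.
By Bayes' theorem, P(H|E) = 0.075754 / 0.18399 = 0.4117.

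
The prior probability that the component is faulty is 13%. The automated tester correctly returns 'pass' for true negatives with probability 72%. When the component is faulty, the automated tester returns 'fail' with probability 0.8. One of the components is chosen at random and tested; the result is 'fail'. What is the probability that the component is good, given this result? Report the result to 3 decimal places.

Write H for 'the component is faulty'. Prior odds H:¬H = 0.13/0.87 = 0.14943. For the 'fail' outcome, the likelihood ratio is 0.8/0.28 = 2.8571.
Posterior odds = 0.14943 × 2.8571 = 0.42693, so P(H|E) = 0.42693/(1+0.42693) = 0.299. Then P(¬H|E) = 1 − 0.299 = 0.701.

P(¬H | E) ≈ 0.701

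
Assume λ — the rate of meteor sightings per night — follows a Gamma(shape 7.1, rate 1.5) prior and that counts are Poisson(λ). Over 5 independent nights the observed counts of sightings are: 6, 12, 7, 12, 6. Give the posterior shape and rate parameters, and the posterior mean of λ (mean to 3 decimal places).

Posterior: Gamma(shape=50.1, rate=6.5); mean ≈ 7.708

The Poisson likelihood adds the total count to the shape and the number of exposure periods to the rate. Here ∑xᵢ = 43 and n = 5, so shape 7.1→50.1 and rate 1.5→6.5.
E[λ | data] = 50.1/6.5 = 7.708.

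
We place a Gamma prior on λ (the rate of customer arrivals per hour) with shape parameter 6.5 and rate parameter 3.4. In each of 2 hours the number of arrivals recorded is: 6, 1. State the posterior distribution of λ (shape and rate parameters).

The Poisson likelihood adds the total count to the shape and the number of exposure periods to the rate. Here ∑xᵢ = 7 and n = 2, so shape 6.5→13.5 and rate 3.4→5.4.

Posterior: Gamma(shape=13.5, rate=5.4)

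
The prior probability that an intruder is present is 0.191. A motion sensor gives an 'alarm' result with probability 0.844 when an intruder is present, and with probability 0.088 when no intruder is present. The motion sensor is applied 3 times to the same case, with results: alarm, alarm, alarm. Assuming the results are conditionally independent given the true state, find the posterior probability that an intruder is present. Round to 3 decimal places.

Posterior P(H) ≈ 0.995

With H the event that an intruder is present, the joint likelihood of the observed sequence is P(data|H) = 0.844·0.844·0.844 = 0.60121 and P(data|¬H) = 0.088·0.088·0.088 = 0.00068147.
Bayes: P(H|data) = 0.191·0.60121 / (0.191·0.60121 + 0.809·0.00068147) = 0.11483/0.11538 = 0.9952.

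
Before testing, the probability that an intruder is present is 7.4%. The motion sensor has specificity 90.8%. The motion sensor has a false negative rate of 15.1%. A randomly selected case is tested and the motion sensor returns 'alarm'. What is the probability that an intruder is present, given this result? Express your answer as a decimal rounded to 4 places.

P(H | E) ≈ 0.4244

Write H for 'an intruder is present'. Prior odds H:¬H = 0.074/0.926 = 0.079914. For the 'alarm' outcome, the likelihood ratio is 0.849/0.092 = 9.2283.
Posterior odds = 0.079914 × 9.2283 = 0.73746, so P(H|E) = 0.73746/(1+0.73746) = 0.4244.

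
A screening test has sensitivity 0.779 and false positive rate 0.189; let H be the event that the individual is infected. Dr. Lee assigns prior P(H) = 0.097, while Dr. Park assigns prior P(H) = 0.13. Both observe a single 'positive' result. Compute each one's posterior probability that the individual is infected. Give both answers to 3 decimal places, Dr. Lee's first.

The likelihood ratio for a 'positive' result is 0.779/0.189 = 4.1217.
Dr. Lee: prior odds 0.097/0.903 = 0.10742; posterior odds 0.44275; posterior probability 0.307.
Dr. Park: prior odds 0.13/0.87 = 0.14943; posterior odds 0.61589; posterior probability 0.381.

Dr. Lee: 0.307; Dr. Park: 0.381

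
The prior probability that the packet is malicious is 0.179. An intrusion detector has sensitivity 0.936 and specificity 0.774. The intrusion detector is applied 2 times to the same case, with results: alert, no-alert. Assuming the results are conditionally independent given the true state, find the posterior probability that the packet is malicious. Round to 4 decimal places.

With H the event that the packet is malicious, the joint likelihood of the observed sequence is P(data|H) = 0.936·0.064 = 0.059904 and P(data|¬H) = 0.226·0.774 = 0.17492.
Bayes: P(H|data) = 0.179·0.059904 / (0.179·0.059904 + 0.821·0.17492) = 0.010723/0.15434 = 0.0695.

Posterior P(H) ≈ 0.0695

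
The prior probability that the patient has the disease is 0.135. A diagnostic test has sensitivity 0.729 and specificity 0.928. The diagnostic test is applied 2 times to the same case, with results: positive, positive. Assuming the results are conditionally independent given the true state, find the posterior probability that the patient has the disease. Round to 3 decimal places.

Posterior P(H) ≈ 0.941

With H the event that the patient has the disease, the joint likelihood of the observed sequence is P(data|H) = 0.729·0.729 = 0.53144 and P(data|¬H) = 0.072·0.072 = 0.0051840.
Bayes: P(H|data) = 0.135·0.53144 / (0.135·0.53144 + 0.865·0.0051840) = 0.071745/0.076229 = 0.9412.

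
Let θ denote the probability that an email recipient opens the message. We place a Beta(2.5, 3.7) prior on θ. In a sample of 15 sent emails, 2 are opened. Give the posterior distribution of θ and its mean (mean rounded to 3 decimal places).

Posterior: Beta(4.5, 16.7); mean ≈ 0.212

Observing 2 successes and 13 failures updates Beta(2.5, 3.7) by adding the success and failure counts to the two shape parameters: α = 2.5+2 = 4.5, β = 3.7+13 = 16.7.
E[θ | data] = 4.5/(4.5+16.7) = 0.212.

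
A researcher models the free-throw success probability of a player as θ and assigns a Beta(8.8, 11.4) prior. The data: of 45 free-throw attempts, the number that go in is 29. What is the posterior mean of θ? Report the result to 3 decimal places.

The binomial likelihood is conjugate to the Beta prior: with 29 successes and 16 failures, the posterior is Beta(8.8+29, 11.4+16) = Beta(37.8, 27.4).
E[θ | data] = 37.8/(37.8+27.4) = 0.580.

Posterior mean ≈ 0.580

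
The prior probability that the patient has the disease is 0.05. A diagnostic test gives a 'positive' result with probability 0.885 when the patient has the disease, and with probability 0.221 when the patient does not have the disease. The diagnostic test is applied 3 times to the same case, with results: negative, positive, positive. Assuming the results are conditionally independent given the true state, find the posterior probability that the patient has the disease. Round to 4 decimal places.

Let H be the event that the patient has the disease; start with P(H) = 0.05. P('positive'|H) = 0.885, P('positive'|¬H) = 0.221.
Update on result 1 ('negative'): P(H) ← 0.115·0.0500 / (0.115·0.0500 + 0.779·0.9500) = 0.0057500/0.74580 = 0.0077.
Update on result 2 ('positive'): P(H) ← 0.885·0.0077 / (0.885·0.0077 + 0.221·0.9923) = 0.0068232/0.22612 = 0.0302.
Update on result 3 ('positive'): P(H) ← 0.885·0.0302 / (0.885·0.0302 + 0.221·0.9698) = 0.026705/0.24104 = 0.1108.

Posterior P(H) ≈ 0.1108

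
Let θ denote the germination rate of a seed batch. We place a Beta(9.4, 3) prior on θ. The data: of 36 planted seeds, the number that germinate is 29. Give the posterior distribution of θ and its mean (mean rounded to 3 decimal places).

Observing 29 successes and 7 failures updates Beta(9.4, 3) by adding the success and failure counts to the two shape parameters: α = 9.4+29 = 38.4, β = 3+7 = 10.
Posterior mean = α/(α+β) = 38.4/48.4 = 0.793.

Posterior: Beta(38.4, 10); mean ≈ 0.793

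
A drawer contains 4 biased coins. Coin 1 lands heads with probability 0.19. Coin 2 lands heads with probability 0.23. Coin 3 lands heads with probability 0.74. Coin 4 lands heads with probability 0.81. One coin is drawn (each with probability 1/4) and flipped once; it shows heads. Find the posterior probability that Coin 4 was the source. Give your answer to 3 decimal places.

Tabulate prior·likelihood by source: [1] prior 0.25, lik 0.19, product 0.04750; [2] prior 0.25, lik 0.23, product 0.05750; [3] prior 0.25, lik 0.74, product 0.1850; [4] prior 0.25, lik 0.81, product 0.2025.
Normalizing constant = 0.49250; the posterior for Coin 4 is its product over the sum, 0.2025/0.49250 = 0.411.

Posterior probability ≈ 0.411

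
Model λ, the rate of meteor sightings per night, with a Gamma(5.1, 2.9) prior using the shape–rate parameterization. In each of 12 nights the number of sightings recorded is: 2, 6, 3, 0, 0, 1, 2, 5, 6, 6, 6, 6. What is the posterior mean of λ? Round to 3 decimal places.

Total count ∑xᵢ = 43 over n = 12 nights.
Gamma is conjugate to the Poisson likelihood: posterior is Gamma(shape = 5.1+43 = 48.1, rate = 2.9+12 = 14.9).
Posterior mean = shape/rate = 48.1/14.9 = 3.228.

Posterior mean ≈ 3.228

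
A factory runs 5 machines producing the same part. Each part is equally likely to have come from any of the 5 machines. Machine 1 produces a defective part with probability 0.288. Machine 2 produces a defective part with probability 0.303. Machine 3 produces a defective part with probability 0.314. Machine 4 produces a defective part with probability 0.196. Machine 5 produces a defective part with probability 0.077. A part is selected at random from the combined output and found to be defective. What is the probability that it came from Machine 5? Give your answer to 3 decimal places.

Tabulate prior·likelihood by source: [1] prior 0.2, lik 0.288, product 0.05760; [2] prior 0.2, lik 0.303, product 0.06060; [3] prior 0.2, lik 0.314, product 0.06280; [4] prior 0.2, lik 0.196, product 0.03920; [5] prior 0.2, lik 0.077, product 0.01540.
Normalizing constant = 0.23560; the posterior for Machine 5 is its product over the sum, 0.01540/0.23560 = 0.065.

Posterior probability ≈ 0.065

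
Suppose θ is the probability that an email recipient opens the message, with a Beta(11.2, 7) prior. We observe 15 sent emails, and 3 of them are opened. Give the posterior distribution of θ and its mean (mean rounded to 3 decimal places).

Posterior: Beta(14.2, 19); mean ≈ 0.428

The binomial likelihood is conjugate to the Beta prior: with 3 successes and 12 failures, the posterior is Beta(11.2+3, 7+12) = Beta(14.2, 19).
Posterior mean = α/(α+β) = 14.2/33.2 = 0.428.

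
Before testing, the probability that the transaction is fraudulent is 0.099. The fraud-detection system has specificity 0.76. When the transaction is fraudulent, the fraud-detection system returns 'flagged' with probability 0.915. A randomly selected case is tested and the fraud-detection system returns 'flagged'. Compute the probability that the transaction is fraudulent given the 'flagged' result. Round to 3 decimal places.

Let H be the event that the transaction is fraudulent. P(H) = 0.099, so P(¬H) = 0.901. With E the 'flagged' result, P(E|H) = 0.915 and P(E|¬H) = 0.24.
P(E) = 0.915·0.099 + 0.24·0.901 = 0.090585 + 0.21624 = 0.30683.
By Bayes' theorem, P(H|E) = 0.090585 / 0.30683 = 0.295.

P(H | E) ≈ 0.295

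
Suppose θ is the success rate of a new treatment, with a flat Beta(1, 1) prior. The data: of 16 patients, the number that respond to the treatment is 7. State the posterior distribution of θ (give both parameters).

Posterior: Beta(8, 10)

Observing 7 successes and 9 failures updates Beta(1, 1) by adding the success and failure counts to the two shape parameters: α = 1+7 = 8, β = 1+9 = 10.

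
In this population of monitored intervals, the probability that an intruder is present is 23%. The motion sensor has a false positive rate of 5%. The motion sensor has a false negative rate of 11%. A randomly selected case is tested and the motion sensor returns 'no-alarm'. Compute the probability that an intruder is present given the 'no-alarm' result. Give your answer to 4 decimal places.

P(H | E) ≈ 0.0334

Write H for 'an intruder is present'. Prior odds H:¬H = 0.23/0.77 = 0.29870. For the 'no-alarm' outcome, the likelihood ratio is 0.11/0.95 = 0.11579.
Posterior odds = 0.29870 × 0.11579 = 0.034586, so P(H|E) = 0.034586/(1+0.034586) = 0.0334.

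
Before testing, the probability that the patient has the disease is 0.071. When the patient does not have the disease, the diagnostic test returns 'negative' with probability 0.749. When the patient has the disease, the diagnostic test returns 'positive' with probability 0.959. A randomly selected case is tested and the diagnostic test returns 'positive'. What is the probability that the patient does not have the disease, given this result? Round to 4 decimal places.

P(¬H | E) ≈ 0.7740

Let H be the event that the patient has the disease. P(H) = 0.071, so P(¬H) = 0.929. With E the 'positive' result, P(E|H) = 0.959 and P(E|¬H) = 0.251.
P(E) = 0.959·0.071 + 0.251·0.929 = 0.068089 + 0.23318 = 0.30127.
By Bayes' theorem, P(H|E) = 0.068089 / 0.30127 = 0.2260. Hence P(¬H|E) = 1 − 0.2260 = 0.7740.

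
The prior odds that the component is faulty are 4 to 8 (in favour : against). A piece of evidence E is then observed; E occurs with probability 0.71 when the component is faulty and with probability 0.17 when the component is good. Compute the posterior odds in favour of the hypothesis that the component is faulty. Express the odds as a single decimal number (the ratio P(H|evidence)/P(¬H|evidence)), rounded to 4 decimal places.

Prior odds = 4/8 = 0.50000. In log-odds, ln(0.50000) = -0.69315.
Add log likelihood ratio: ln(4.1765) = 1.4295.
Posterior log-odds = 0.73632, so posterior odds = exp(0.73632) = 2.0882.

Posterior odds ≈ 2.0882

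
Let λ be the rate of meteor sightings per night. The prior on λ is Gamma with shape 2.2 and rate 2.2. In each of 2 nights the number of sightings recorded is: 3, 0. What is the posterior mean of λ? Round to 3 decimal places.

The Poisson likelihood adds the total count to the shape and the number of exposure periods to the rate. Here ∑xᵢ = 3 and n = 2, so shape 2.2→5.2 and rate 2.2→4.2.
E[λ | data] = 5.2/4.2 = 1.238.

Posterior mean ≈ 1.238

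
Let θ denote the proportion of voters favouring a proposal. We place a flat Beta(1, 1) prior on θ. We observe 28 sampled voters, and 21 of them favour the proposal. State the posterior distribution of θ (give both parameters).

Posterior: Beta(22, 8)

The binomial likelihood is conjugate to the Beta prior: with 21 successes and 7 failures, the posterior is Beta(1+21, 1+7) = Beta(22, 8).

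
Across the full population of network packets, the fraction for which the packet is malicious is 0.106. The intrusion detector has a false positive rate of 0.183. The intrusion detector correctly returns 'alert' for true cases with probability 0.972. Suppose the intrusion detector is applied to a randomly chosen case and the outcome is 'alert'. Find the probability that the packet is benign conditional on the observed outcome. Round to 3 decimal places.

Write H for 'the packet is malicious'. Prior odds H:¬H = 0.106/0.894 = 0.11857. For the 'alert' outcome, the likelihood ratio is 0.972/0.183 = 5.3115.
Posterior odds = 0.11857 × 5.3115 = 0.62977, so P(H|E) = 0.62977/(1+0.62977) = 0.386. Then P(¬H|E) = 1 − 0.386 = 0.614.

P(¬H | E) ≈ 0.614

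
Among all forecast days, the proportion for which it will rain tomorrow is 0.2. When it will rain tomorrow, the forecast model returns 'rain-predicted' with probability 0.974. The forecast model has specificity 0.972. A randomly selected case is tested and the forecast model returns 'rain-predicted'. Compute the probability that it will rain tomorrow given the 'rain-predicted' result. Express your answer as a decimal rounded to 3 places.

Write H for 'it will rain tomorrow'. Prior odds H:¬H = 0.2/0.8 = 0.25000. For the 'rain-predicted' outcome, the likelihood ratio is 0.974/0.028 = 34.786.
Posterior odds = 0.25000 × 34.786 = 8.6964, so P(H|E) = 8.6964/(1+8.6964) = 0.897.

P(H | E) ≈ 0.897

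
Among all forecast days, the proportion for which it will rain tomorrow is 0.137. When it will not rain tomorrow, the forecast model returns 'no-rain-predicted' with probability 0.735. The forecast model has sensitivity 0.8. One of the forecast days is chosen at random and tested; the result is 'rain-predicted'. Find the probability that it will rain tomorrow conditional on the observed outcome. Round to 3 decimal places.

P(H | E) ≈ 0.324

Let H be the event that it will rain tomorrow. P(H) = 0.137, so P(¬H) = 0.863. With E the 'rain-predicted' result, P(E|H) = 0.8 and P(E|¬H) = 0.265.
P(E) = 0.8·0.137 + 0.265·0.863 = 0.10960 + 0.22870 = 0.33830.
By Bayes' theorem, P(H|E) = 0.10960 / 0.33830 = 0.324.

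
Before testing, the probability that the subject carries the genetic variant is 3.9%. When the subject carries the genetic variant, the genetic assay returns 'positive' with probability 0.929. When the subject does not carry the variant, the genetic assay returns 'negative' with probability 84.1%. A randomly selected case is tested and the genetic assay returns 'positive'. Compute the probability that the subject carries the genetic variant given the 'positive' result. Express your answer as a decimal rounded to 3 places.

P(H | E) ≈ 0.192

Write H for 'the subject carries the genetic variant'. Prior odds H:¬H = 0.039/0.961 = 0.040583. For the 'positive' outcome, the likelihood ratio is 0.929/0.159 = 5.8428.
Posterior odds = 0.040583 × 5.8428 = 0.23712, so P(H|E) = 0.23712/(1+0.23712) = 0.192.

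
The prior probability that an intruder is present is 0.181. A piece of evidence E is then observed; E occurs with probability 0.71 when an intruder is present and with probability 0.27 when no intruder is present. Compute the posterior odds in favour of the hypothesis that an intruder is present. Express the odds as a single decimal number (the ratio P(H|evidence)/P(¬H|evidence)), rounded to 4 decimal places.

Posterior odds ≈ 0.5812

Prior odds = 0.181/(1−0.181) = 0.22100.
Likelihood ratio for E = 0.71/0.27 = 2.6296.
Posterior odds = prior odds × LR = 0.58115.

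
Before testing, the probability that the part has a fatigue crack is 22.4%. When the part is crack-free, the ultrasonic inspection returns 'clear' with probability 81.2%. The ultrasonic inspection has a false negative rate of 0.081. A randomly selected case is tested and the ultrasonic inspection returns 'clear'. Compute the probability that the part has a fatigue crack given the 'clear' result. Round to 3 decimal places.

P(H | E) ≈ 0.028

Let H be the event that the part has a fatigue crack. P(H) = 0.224, so P(¬H) = 0.776. With E the 'clear' result, P(E|H) = 0.081 and P(E|¬H) = 0.812.
P(E) = 0.081·0.224 + 0.812·0.776 = 0.018144 + 0.63011 = 0.64826.
By Bayes' theorem, P(H|E) = 0.018144 / 0.64826 = 0.028.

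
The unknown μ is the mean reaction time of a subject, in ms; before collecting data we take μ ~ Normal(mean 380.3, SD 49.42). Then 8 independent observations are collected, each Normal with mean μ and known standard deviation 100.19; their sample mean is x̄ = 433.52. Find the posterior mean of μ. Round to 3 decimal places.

With known σ, the Normal prior is conjugate. Weight on the data is w = (n/σ²)/(n/σ² + 1/τ₀²) = 0.00079697/(0.00079697+0.00040944) = 0.66061.
Posterior mean = w·x̄ + (1−w)·μ₀ = 0.66061·433.52 + 0.33939·380.3 = 415.458.

Posterior mean ≈ 415.458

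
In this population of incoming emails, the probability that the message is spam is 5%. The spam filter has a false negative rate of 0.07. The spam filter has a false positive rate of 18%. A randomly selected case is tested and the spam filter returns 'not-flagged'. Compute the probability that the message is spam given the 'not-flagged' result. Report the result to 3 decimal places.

P(H | E) ≈ 0.004

Let H be the event that the message is spam. P(H) = 0.05, so P(¬H) = 0.95. With E the 'not-flagged' result, P(E|H) = 0.07 and P(E|¬H) = 0.82.
P(E) = 0.07·0.05 + 0.82·0.95 = 0.0035000 + 0.77900 = 0.78250.
By Bayes' theorem, P(H|E) = 0.0035000 / 0.78250 = 0.004.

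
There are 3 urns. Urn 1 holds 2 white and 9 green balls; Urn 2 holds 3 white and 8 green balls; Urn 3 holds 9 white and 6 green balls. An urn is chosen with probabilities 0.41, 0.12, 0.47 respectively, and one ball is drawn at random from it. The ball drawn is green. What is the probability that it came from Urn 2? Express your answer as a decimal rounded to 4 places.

Tabulate prior·likelihood by source: [1] prior 0.41, lik 0.8182, product 0.3355; [2] prior 0.12, lik 0.7273, product 0.08727; [3] prior 0.47, lik 0.4, product 0.1880.
Normalizing constant = 0.61073; the posterior for Urn 2 is its product over the sum, 0.08727/0.61073 = 0.1429.

Posterior probability ≈ 0.1429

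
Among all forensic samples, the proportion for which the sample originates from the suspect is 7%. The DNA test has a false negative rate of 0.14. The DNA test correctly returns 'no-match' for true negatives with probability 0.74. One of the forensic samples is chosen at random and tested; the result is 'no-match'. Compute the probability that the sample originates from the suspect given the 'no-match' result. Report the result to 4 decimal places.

P(H | E) ≈ 0.0140

Write H for 'the sample originates from the suspect'. Prior odds H:¬H = 0.07/0.93 = 0.075269. For the 'no-match' outcome, the likelihood ratio is 0.14/0.74 = 0.18919.
Posterior odds = 0.075269 × 0.18919 = 0.014240, so P(H|E) = 0.014240/(1+0.014240) = 0.0140.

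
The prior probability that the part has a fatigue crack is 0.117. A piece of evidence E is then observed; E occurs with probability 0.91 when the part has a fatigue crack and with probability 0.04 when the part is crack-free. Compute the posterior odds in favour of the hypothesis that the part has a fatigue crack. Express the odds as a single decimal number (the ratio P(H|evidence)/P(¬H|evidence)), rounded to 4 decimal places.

Posterior odds ≈ 3.0144

Prior odds = 0.117/(1−0.117) = 0.13250. In log-odds, ln(0.13250) = -2.0212.
Add log likelihood ratio: ln(22.750) = 3.1246.
Posterior log-odds = 1.1034, so posterior odds = exp(1.1034) = 3.0144.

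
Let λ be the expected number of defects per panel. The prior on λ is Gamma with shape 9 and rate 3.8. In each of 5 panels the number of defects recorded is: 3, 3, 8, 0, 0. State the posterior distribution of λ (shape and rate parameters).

Posterior: Gamma(shape=23, rate=8.8)

Total count ∑xᵢ = 14 over n = 5 panels.
Gamma is conjugate to the Poisson likelihood: posterior is Gamma(shape = 9+14 = 23, rate = 3.8+5 = 8.8).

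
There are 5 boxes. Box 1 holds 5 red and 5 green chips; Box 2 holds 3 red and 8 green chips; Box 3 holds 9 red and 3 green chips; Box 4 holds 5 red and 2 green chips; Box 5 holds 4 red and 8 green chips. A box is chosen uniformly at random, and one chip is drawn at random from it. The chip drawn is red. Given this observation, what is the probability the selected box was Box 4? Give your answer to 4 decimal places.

Tabulate prior·likelihood by source: [1] prior 0.2, lik 0.5, product 0.1000; [2] prior 0.2, lik 0.2727, product 0.05455; [3] prior 0.2, lik 0.75, product 0.1500; [4] prior 0.2, lik 0.7143, product 0.1429; [5] prior 0.2, lik 0.3333, product 0.06667.
Normalizing constant = 0.51407; the posterior for Box 4 is its product over the sum, 0.1429/0.51407 = 0.2779.

Posterior probability ≈ 0.2779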